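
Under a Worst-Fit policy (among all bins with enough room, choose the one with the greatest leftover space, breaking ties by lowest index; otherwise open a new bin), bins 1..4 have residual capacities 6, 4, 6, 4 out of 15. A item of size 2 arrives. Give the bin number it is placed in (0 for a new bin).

Bins with room: bin 1 (6), bin 2 (4), bin 3 (6), bin 4 (4).
Most room is bin 1 with 6 free.

1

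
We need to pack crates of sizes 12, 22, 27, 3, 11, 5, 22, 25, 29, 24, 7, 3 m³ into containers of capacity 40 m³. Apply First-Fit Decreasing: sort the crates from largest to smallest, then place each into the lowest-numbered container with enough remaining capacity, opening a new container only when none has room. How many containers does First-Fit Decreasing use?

Sorted descending: 29, 27, 25, 24, 22, 22, 12, 11, 7, 5, 3, 3.
29 m³ → container 1 (remaining 11 m³)
27 m³ → container 2 (remaining 13 m³)
25 m³ → container 3 (remaining 15 m³)
24 m³ → container 4 (remaining 16 m³)
22 m³ → container 5 (remaining 18 m³)
22 m³ → container 6 (remaining 18 m³)
12 m³ → container 2 (remaining 1 m³)
11 m³ → container 1 (remaining 0 m³)
7 m³ → container 3 (remaining 8 m³)
5 m³ → container 3 (remaining 3 m³)
3 m³ → container 3 (remaining 0 m³)
3 m³ → container 4 (remaining 13 m³)

6 containers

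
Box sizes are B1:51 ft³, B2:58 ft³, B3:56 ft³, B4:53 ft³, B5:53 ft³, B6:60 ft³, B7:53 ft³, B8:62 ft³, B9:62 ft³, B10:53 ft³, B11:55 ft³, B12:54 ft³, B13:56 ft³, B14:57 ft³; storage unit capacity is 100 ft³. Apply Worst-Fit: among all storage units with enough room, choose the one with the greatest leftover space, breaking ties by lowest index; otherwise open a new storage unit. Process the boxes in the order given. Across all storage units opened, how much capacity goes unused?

B1 (51 ft³) → storage unit 1 (remaining 49 ft³)
B2 (58 ft³) → storage unit 2 (remaining 42 ft³)
B3 (56 ft³) → storage unit 3 (remaining 44 ft³)
B4 (53 ft³) → storage unit 4 (remaining 47 ft³)
B5 (53 ft³) → storage unit 5 (remaining 47 ft³)
B6 (60 ft³) → storage unit 6 (remaining 40 ft³)
B7 (53 ft³) → storage unit 7 (remaining 47 ft³)
B8 (62 ft³) → storage unit 8 (remaining 38 ft³)
B9 (62 ft³) → storage unit 9 (remaining 38 ft³)
B10 (53 ft³) → storage unit 10 (remaining 47 ft³)
B11 (55 ft³) → storage unit 11 (remaining 45 ft³)
B12 (54 ft³) → storage unit 12 (remaining 46 ft³)
B13 (56 ft³) → storage unit 13 (remaining 44 ft³)
B14 (57 ft³) → storage unit 14 (remaining 43 ft³)
14 storage units × 100 ft³ = 1400 ft³; used 783 ft³; unused 617 ft³.

617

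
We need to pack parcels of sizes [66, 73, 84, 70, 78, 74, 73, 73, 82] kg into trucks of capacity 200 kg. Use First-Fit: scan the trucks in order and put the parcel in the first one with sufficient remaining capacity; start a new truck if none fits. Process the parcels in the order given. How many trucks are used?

Put 66 kg in truck 1; 134 kg remain.
Put 73 kg in truck 1; 61 kg remain.
Put 84 kg in truck 2; 116 kg remain.
Put 70 kg in truck 2; 46 kg remain.
Put 78 kg in truck 3; 122 kg remain.
Put 74 kg in truck 3; 48 kg remain.
Put 73 kg in truck 4; 127 kg remain.
Put 73 kg in truck 4; 54 kg remain.
Put 82 kg in truck 5; 118 kg remain.
Final trucks: [66,73] [84,70] [78,74] [73,73] [82].

5 trucks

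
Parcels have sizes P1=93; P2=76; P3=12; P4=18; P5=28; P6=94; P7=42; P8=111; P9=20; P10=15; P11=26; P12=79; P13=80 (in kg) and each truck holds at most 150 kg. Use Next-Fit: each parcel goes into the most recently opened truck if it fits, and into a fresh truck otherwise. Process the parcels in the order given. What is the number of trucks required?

6 trucks

P1 (93 kg) → truck 1 (remaining 57 kg)
P2 (76 kg) → truck 2 (remaining 74 kg)
P3 (12 kg) → truck 2 (remaining 62 kg)
P4 (18 kg) → truck 2 (remaining 44 kg)
P5 (28 kg) → truck 2 (remaining 16 kg)
P6 (94 kg) → truck 3 (remaining 56 kg)
P7 (42 kg) → truck 3 (remaining 14 kg)
P8 (111 kg) → truck 4 (remaining 39 kg)
P9 (20 kg) → truck 4 (remaining 19 kg)
P10 (15 kg) → truck 4 (remaining 4 kg)
P11 (26 kg) → truck 5 (remaining 124 kg)
P12 (79 kg) → truck 5 (remaining 45 kg)
P13 (80 kg) → truck 6 (remaining 70 kg)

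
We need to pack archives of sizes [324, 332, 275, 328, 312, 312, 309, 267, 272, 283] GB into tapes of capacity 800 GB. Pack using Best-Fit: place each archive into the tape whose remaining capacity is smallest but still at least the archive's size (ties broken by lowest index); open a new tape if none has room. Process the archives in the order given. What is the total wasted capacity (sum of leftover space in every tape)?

tape 1: place 324 GB, 476 GB left
tape 1: place 332 GB, 144 GB left
tape 2: place 275 GB, 525 GB left
tape 2: place 328 GB, 197 GB left
tape 3: place 312 GB, 488 GB left
tape 3: place 312 GB, 176 GB left
tape 4: place 309 GB, 491 GB left
tape 4: place 267 GB, 224 GB left
tape 5: place 272 GB, 528 GB left
tape 5: place 283 GB, 245 GB left
5 tapes × 800 GB = 4000 GB; used 3014 GB; unused 986 GB.

986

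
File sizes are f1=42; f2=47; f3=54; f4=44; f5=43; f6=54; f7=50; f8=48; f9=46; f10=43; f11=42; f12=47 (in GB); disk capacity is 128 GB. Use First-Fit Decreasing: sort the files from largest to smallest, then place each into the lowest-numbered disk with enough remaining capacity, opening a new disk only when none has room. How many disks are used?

6

Sorted descending: 54, 54, 50, 48, 47, 47, 46, 44, 43, 43, 42, 42.
disk 1: place 54 GB, 74 GB left
disk 1: place 54 GB, 20 GB left
disk 2: place 50 GB, 78 GB left
disk 2: place 48 GB, 30 GB left
disk 3: place 47 GB, 81 GB left
disk 3: place 47 GB, 34 GB left
disk 4: place 46 GB, 82 GB left
disk 4: place 44 GB, 38 GB left
disk 5: place 43 GB, 85 GB left
disk 5: place 43 GB, 42 GB left
disk 5: place 42 GB, 0 GB left
disk 6: place 42 GB, 86 GB left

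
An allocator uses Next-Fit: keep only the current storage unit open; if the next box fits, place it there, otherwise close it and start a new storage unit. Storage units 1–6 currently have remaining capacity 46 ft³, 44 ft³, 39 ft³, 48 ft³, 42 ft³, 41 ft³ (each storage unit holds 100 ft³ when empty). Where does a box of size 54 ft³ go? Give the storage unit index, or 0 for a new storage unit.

Next-Fit only looks at storage unit 6, which has 41 ft³ free.
54 ft³ does not fit, so a new storage unit is opened.

0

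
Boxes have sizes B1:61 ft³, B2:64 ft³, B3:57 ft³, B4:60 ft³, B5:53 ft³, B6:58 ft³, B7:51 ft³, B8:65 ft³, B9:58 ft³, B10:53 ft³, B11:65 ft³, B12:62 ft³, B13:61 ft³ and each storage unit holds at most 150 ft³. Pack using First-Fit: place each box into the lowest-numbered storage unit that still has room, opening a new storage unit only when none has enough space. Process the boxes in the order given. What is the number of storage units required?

B1 (61 ft³) → storage unit 1 (remaining 89 ft³)
B2 (64 ft³) → storage unit 1 (remaining 25 ft³)
B3 (57 ft³) → storage unit 2 (remaining 93 ft³)
B4 (60 ft³) → storage unit 2 (remaining 33 ft³)
B5 (53 ft³) → storage unit 3 (remaining 97 ft³)
B6 (58 ft³) → storage unit 3 (remaining 39 ft³)
B7 (51 ft³) → storage unit 4 (remaining 99 ft³)
B8 (65 ft³) → storage unit 4 (remaining 34 ft³)
B9 (58 ft³) → storage unit 5 (remaining 92 ft³)
B10 (53 ft³) → storage unit 5 (remaining 39 ft³)
B11 (65 ft³) → storage unit 6 (remaining 85 ft³)
B12 (62 ft³) → storage unit 6 (remaining 23 ft³)
B13 (61 ft³) → storage unit 7 (remaining 89 ft³)
Final storage units: [61,64] [57,60] [53,58] [51,65] [58,53] [65,62] [61].

7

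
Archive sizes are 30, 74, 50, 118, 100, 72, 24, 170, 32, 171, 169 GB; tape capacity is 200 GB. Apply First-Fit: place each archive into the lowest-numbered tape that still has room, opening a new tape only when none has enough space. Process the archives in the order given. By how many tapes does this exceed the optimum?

0

First-Fit: [30,74,50,24] [118,72] [100,32] [170] [171] [169] → 6 tapes.
Total size 1010 GB; any packing needs at least ⌈1010/200⌉ = 6 tapes.
So 6 is already optimal.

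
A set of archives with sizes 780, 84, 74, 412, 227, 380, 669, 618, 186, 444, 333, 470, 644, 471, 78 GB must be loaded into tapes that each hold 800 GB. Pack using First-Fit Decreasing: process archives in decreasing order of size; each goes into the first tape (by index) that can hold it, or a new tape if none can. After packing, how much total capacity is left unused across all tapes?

530

Sorted descending: 780, 669, 644, 618, 471, 470, 444, 412, 380, 333, 227, 186, 84, 78, 74.
Put 780 GB in tape 1; 20 GB remain.
Put 669 GB in tape 2; 131 GB remain.
Put 644 GB in tape 3; 156 GB remain.
Put 618 GB in tape 4; 182 GB remain.
Put 471 GB in tape 5; 329 GB remain.
Put 470 GB in tape 6; 330 GB remain.
Put 444 GB in tape 7; 356 GB remain.
Put 412 GB in tape 8; 388 GB remain.
Put 380 GB in tape 8; 8 GB remain.
Put 333 GB in tape 7; 23 GB remain.
Put 227 GB in tape 5; 102 GB remain.
Put 186 GB in tape 6; 144 GB remain.
Put 84 GB in tape 2; 47 GB remain.
Put 78 GB in tape 3; 78 GB remain.
Put 74 GB in tape 3; 4 GB remain.
8 tapes × 800 GB = 6400 GB; used 5870 GB; unused 530 GB.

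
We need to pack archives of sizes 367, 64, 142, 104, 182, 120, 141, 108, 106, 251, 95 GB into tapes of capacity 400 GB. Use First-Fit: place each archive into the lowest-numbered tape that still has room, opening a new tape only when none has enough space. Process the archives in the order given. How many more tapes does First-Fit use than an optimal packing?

0

First-Fit: [367] [64,142,104] [182,120,95] [141,108,106] [251] → 5 tapes.
Total size 1680 GB; any packing needs at least ⌈1680/400⌉ = 5 tapes.
So 5 is already optimal.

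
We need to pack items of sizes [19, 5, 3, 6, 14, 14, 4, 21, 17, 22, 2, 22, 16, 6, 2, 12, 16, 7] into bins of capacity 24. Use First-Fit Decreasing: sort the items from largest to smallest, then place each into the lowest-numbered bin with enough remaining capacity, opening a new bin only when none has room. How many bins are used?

10 bins

Sorted descending: 22, 22, 21, 19, 17, 16, 16, 14, 14, 12, 7, 6, 6, 5, 4, 3, 2, 2.
bin 1: place 22, 2 left
bin 2: place 22, 2 left
bin 3: place 21, 3 left
bin 4: place 19, 5 left
bin 5: place 17, 7 left
bin 6: place 16, 8 left
bin 7: place 16, 8 left
bin 8: place 14, 10 left
bin 9: place 14, 10 left
bin 10: place 12, 12 left
bin 5: place 7, 0 left
bin 6: place 6, 2 left
bin 7: place 6, 2 left
bin 4: place 5, 0 left
bin 8: place 4, 6 left
bin 3: place 3, 0 left
bin 1: place 2, 0 left
bin 2: place 2, 0 left
Final bins: [22,2] [22,2] [21,3] [19,5] [17,7] [16,6] [16,6] [14,4] [14] [12].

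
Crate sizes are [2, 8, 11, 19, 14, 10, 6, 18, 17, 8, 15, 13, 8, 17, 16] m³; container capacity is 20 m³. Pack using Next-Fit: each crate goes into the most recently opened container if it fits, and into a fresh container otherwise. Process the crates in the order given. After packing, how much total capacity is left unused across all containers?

78

Put 2 m³ in container 1; 18 m³ remain.
Put 8 m³ in container 1; 10 m³ remain.
Put 11 m³ in container 2; 9 m³ remain.
Put 19 m³ in container 3; 1 m³ remain.
Put 14 m³ in container 4; 6 m³ remain.
Put 10 m³ in container 5; 10 m³ remain.
Put 6 m³ in container 5; 4 m³ remain.
Put 18 m³ in container 6; 2 m³ remain.
Put 17 m³ in container 7; 3 m³ remain.
Put 8 m³ in container 8; 12 m³ remain.
Put 15 m³ in container 9; 5 m³ remain.
Put 13 m³ in container 10; 7 m³ remain.
Put 8 m³ in container 11; 12 m³ remain.
Put 17 m³ in container 12; 3 m³ remain.
Put 16 m³ in container 13; 4 m³ remain.
13 containers × 20 m³ = 260 m³; used 182 m³; unused 78 m³.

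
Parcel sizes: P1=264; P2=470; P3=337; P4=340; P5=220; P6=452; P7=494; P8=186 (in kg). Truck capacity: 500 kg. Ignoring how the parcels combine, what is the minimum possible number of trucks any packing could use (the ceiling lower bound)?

Total size = 264 + 470 + 337 + 340 + 220 + 452 + 494 + 186 = 2763 kg.
⌈2763 / 500⌉ = 6.

6 trucks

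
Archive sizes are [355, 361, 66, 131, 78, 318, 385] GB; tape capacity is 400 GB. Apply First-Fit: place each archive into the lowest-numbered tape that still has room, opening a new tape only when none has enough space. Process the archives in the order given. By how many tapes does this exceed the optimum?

First-Fit: [355] [361] [66,131,78] [318] [385] → 5 tapes.
Total size 1694 GB; any packing needs at least ⌈1694/400⌉ = 5 tapes.
So 5 is already optimal.

0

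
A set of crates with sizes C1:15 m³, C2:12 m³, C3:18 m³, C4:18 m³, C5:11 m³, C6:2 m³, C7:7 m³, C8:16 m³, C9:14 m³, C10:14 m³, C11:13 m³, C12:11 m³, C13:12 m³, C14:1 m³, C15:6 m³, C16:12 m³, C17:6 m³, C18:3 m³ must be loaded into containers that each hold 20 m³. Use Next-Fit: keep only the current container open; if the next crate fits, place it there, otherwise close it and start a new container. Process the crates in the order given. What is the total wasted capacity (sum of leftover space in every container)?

Put C1 (15 m³) in container 1; 5 m³ remain.
Put C2 (12 m³) in container 2; 8 m³ remain.
Put C3 (18 m³) in container 3; 2 m³ remain.
Put C4 (18 m³) in container 4; 2 m³ remain.
Put C5 (11 m³) in container 5; 9 m³ remain.
Put C6 (2 m³) in container 5; 7 m³ remain.
Put C7 (7 m³) in container 5; 0 m³ remain.
Put C8 (16 m³) in container 6; 4 m³ remain.
Put C9 (14 m³) in container 7; 6 m³ remain.
Put C10 (14 m³) in container 8; 6 m³ remain.
Put C11 (13 m³) in container 9; 7 m³ remain.
Put C12 (11 m³) in container 10; 9 m³ remain.
Put C13 (12 m³) in container 11; 8 m³ remain.
Put C14 (1 m³) in container 11; 7 m³ remain.
Put C15 (6 m³) in container 11; 1 m³ remain.
Put C16 (12 m³) in container 12; 8 m³ remain.
Put C17 (6 m³) in container 12; 2 m³ remain.
Put C18 (3 m³) in container 13; 17 m³ remain.
13 containers × 20 m³ = 260 m³; used 191 m³; unused 69 m³.

69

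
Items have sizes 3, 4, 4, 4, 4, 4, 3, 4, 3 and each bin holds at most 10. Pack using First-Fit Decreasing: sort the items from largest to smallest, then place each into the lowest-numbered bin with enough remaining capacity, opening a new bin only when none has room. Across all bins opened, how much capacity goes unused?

7

Sorted descending: 4, 4, 4, 4, 4, 4, 3, 3, 3.
bin 1: place 4, 6 left
bin 1: place 4, 2 left
bin 2: place 4, 6 left
bin 2: place 4, 2 left
bin 3: place 4, 6 left
bin 3: place 4, 2 left
bin 4: place 3, 7 left
bin 4: place 3, 4 left
bin 4: place 3, 1 left
4 bins × 10 = 40; used 33; unused 7.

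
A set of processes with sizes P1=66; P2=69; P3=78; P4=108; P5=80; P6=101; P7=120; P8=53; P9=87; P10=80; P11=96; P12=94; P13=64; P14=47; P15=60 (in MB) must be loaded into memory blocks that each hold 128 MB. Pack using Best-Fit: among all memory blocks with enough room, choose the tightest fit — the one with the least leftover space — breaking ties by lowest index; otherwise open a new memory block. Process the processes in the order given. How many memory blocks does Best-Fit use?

memory block 1: place P1 (66 MB), 62 MB left
memory block 2: place P2 (69 MB), 59 MB left
memory block 3: place P3 (78 MB), 50 MB left
memory block 4: place P4 (108 MB), 20 MB left
memory block 5: place P5 (80 MB), 48 MB left
memory block 6: place P6 (101 MB), 27 MB left
memory block 7: place P7 (120 MB), 8 MB left
memory block 2: place P8 (53 MB), 6 MB left
memory block 8: place P9 (87 MB), 41 MB left
memory block 9: place P10 (80 MB), 48 MB left
memory block 10: place P11 (96 MB), 32 MB left
memory block 11: place P12 (94 MB), 34 MB left
memory block 12: place P13 (64 MB), 64 MB left
memory block 5: place P14 (47 MB), 1 MB left
memory block 1: place P15 (60 MB), 2 MB left
Final memory blocks: [66,60] [69,53] [78] [108] [80,47] [101] [120] [87] [80] [96] [94] [64].

12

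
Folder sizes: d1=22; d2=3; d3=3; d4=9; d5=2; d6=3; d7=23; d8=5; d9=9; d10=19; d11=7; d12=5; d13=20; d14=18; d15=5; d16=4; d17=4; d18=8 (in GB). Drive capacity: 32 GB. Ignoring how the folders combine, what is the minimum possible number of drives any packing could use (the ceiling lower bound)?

6

Total size = 22 + 3 + 3 + 9 + 2 + 3 + 23 + 5 + 9 + 19 + 7 + 5 + 20 + 18 + 5 + 4 + 4 + 8 = 169 GB.
⌈169 / 32⌉ = 6.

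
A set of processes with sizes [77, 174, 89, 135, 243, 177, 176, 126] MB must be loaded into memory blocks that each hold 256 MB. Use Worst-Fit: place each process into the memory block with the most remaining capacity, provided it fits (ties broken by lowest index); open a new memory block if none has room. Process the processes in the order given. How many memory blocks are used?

memory block 1: place 77 MB, 179 MB left
memory block 1: place 174 MB, 5 MB left
memory block 2: place 89 MB, 167 MB left
memory block 2: place 135 MB, 32 MB left
memory block 3: place 243 MB, 13 MB left
memory block 4: place 177 MB, 79 MB left
memory block 5: place 176 MB, 80 MB left
memory block 6: place 126 MB, 130 MB left
Final memory blocks: [77,174] [89,135] [243] [177] [176] [126].

6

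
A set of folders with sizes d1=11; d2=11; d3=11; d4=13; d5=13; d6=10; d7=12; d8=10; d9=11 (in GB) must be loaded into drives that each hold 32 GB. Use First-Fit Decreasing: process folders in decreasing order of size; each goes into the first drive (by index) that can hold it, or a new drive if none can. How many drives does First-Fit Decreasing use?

Sorted descending: 13, 13, 12, 11, 11, 11, 11, 10, 10.
drive 1: place 13 GB, 19 GB left
drive 1: place 13 GB, 6 GB left
drive 2: place 12 GB, 20 GB left
drive 2: place 11 GB, 9 GB left
drive 3: place 11 GB, 21 GB left
drive 3: place 11 GB, 10 GB left
drive 4: place 11 GB, 21 GB left
drive 3: place 10 GB, 0 GB left
drive 4: place 10 GB, 11 GB left

4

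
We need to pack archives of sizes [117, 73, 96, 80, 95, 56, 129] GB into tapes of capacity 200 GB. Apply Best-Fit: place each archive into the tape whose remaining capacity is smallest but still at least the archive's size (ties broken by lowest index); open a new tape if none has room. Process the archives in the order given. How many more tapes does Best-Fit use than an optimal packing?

0

Best-Fit: [117,73] [96,80] [95,56] [129] → 4 tapes.
Total size 646 GB; any packing needs at least ⌈646/200⌉ = 4 tapes.
So 4 is already optimal.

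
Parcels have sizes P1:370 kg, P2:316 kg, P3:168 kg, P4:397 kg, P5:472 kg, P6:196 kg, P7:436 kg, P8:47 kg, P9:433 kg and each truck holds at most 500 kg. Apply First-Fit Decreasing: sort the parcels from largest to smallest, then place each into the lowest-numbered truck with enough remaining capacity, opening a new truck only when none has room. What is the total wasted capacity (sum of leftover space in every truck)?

Sorted descending: 472, 436, 433, 397, 370, 316, 196, 168, 47.
truck 1: place 472 kg, 28 kg left
truck 2: place 436 kg, 64 kg left
truck 3: place 433 kg, 67 kg left
truck 4: place 397 kg, 103 kg left
truck 5: place 370 kg, 130 kg left
truck 6: place 316 kg, 184 kg left
truck 7: place 196 kg, 304 kg left
truck 6: place 168 kg, 16 kg left
truck 2: place 47 kg, 17 kg left
7 trucks × 500 kg = 3500 kg; used 2835 kg; unused 665 kg.

665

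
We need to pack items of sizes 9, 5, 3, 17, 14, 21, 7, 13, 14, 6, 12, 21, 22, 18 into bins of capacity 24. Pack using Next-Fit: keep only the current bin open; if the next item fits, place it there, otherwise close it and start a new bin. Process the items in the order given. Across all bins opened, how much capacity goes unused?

58

Put 9 in bin 1; 15 remain.
Put 5 in bin 1; 10 remain.
Put 3 in bin 1; 7 remain.
Put 17 in bin 2; 7 remain.
Put 14 in bin 3; 10 remain.
Put 21 in bin 4; 3 remain.
Put 7 in bin 5; 17 remain.
Put 13 in bin 5; 4 remain.
Put 14 in bin 6; 10 remain.
Put 6 in bin 6; 4 remain.
Put 12 in bin 7; 12 remain.
Put 21 in bin 8; 3 remain.
Put 22 in bin 9; 2 remain.
Put 18 in bin 10; 6 remain.
10 bins × 24 = 240; used 182; unused 58.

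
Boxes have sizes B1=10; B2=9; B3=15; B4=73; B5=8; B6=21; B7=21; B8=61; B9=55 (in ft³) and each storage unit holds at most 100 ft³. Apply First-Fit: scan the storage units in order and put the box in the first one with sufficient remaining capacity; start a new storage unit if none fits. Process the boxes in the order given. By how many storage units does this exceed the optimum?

First-Fit: [10,9,15,8,21,21] [73] [61] [55] → 4 storage units.
Total size 273 ft³; any packing needs at least ⌈273/100⌉ = 3 storage units.
An optimal packing achieves that bound: [73,21] [61,21,15] [55,10,9,8] → 3 storage units.
Excess: 4 − 3 = 1.

1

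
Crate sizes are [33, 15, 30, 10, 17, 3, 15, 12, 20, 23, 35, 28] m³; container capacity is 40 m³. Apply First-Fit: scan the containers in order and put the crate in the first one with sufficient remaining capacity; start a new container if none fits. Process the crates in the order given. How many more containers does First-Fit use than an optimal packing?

1

First-Fit: [33,3] [15,10,15] [30] [17,12] [20] [23] [35] [28] → 8 containers.
Total size 241 m³; any packing needs at least ⌈241/40⌉ = 7 containers.
An optimal packing achieves that bound: [35,3] [33] [30,10] [28,12] [23,17] [20,15] [15] → 7 containers.
Excess: 8 − 7 = 1.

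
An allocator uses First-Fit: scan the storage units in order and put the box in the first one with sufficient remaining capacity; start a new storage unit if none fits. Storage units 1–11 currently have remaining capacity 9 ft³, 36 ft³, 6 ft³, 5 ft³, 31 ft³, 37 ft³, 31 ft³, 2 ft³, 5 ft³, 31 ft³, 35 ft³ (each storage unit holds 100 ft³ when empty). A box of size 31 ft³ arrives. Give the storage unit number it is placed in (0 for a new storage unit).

Storage units with room: storage unit 2 (36 ft³), storage unit 5 (31 ft³), storage unit 6 (37 ft³), storage unit 7 (31 ft³), storage unit 10 (31 ft³), storage unit 11 (35 ft³).
The first with room is storage unit 2.

2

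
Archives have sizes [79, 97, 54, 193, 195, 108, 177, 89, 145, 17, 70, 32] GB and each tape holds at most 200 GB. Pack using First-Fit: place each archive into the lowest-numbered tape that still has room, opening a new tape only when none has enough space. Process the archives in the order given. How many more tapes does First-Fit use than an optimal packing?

0

First-Fit: [79,97,17] [54,108,32] [193] [195] [177] [89,70] [145] → 7 tapes.
Total size 1256 GB; any packing needs at least ⌈1256/200⌉ = 7 tapes.
So 7 is already optimal.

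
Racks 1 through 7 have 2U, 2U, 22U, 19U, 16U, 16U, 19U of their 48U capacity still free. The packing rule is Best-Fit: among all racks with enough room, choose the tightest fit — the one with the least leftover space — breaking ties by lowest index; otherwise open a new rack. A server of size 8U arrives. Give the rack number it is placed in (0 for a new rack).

Racks with room: rack 3 (22U), rack 4 (19U), rack 5 (16U), rack 6 (16U), rack 7 (19U).
Tightest fit is rack 5 with 16U free.

5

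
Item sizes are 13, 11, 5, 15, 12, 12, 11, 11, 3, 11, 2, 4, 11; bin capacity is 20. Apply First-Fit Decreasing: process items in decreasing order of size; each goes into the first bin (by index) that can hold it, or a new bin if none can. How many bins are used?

Sorted descending: 15, 13, 12, 12, 11, 11, 11, 11, 11, 5, 4, 3, 2.
Put 15 in bin 1; 5 remain.
Put 13 in bin 2; 7 remain.
Put 12 in bin 3; 8 remain.
Put 12 in bin 4; 8 remain.
Put 11 in bin 5; 9 remain.
Put 11 in bin 6; 9 remain.
Put 11 in bin 7; 9 remain.
Put 11 in bin 8; 9 remain.
Put 11 in bin 9; 9 remain.
Put 5 in bin 1; 0 remain.
Put 4 in bin 2; 3 remain.
Put 3 in bin 2; 0 remain.
Put 2 in bin 3; 6 remain.

9 bins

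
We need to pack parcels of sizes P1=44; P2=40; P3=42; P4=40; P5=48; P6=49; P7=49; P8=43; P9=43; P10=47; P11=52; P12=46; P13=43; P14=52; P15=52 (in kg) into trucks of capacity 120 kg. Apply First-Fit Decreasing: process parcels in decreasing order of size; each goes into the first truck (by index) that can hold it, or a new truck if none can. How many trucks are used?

8 trucks

Sorted descending: 52, 52, 52, 49, 49, 48, 47, 46, 44, 43, 43, 43, 42, 40, 40.
truck 1: place 52 kg, 68 kg left
truck 1: place 52 kg, 16 kg left
truck 2: place 52 kg, 68 kg left
truck 2: place 49 kg, 19 kg left
truck 3: place 49 kg, 71 kg left
truck 3: place 48 kg, 23 kg left
truck 4: place 47 kg, 73 kg left
truck 4: place 46 kg, 27 kg left
truck 5: place 44 kg, 76 kg left
truck 5: place 43 kg, 33 kg left
truck 6: place 43 kg, 77 kg left
truck 6: place 43 kg, 34 kg left
truck 7: place 42 kg, 78 kg left
truck 7: place 40 kg, 38 kg left
truck 8: place 40 kg, 80 kg left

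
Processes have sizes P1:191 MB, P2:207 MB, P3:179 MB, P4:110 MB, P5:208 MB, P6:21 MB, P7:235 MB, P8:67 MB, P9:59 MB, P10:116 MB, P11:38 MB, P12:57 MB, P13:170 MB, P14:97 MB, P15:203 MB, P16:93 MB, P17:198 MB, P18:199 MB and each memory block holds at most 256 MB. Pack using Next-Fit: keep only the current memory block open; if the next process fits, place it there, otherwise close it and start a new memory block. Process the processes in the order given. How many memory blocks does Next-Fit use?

Put P1 (191 MB) in memory block 1; 65 MB remain.
Put P2 (207 MB) in memory block 2; 49 MB remain.
Put P3 (179 MB) in memory block 3; 77 MB remain.
Put P4 (110 MB) in memory block 4; 146 MB remain.
Put P5 (208 MB) in memory block 5; 48 MB remain.
Put P6 (21 MB) in memory block 5; 27 MB remain.
Put P7 (235 MB) in memory block 6; 21 MB remain.
Put P8 (67 MB) in memory block 7; 189 MB remain.
Put P9 (59 MB) in memory block 7; 130 MB remain.
Put P10 (116 MB) in memory block 7; 14 MB remain.
Put P11 (38 MB) in memory block 8; 218 MB remain.
Put P12 (57 MB) in memory block 8; 161 MB remain.
Put P13 (170 MB) in memory block 9; 86 MB remain.
Put P14 (97 MB) in memory block 10; 159 MB remain.
Put P15 (203 MB) in memory block 11; 53 MB remain.
Put P16 (93 MB) in memory block 12; 163 MB remain.
Put P17 (198 MB) in memory block 13; 58 MB remain.
Put P18 (199 MB) in memory block 14; 57 MB remain.

14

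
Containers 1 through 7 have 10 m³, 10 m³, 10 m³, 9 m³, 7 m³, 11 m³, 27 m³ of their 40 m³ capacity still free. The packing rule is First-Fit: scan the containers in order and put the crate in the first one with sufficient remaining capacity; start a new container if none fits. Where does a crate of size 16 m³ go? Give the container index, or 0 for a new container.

7

Containers with room: container 7 (27 m³).
The first with room is container 7.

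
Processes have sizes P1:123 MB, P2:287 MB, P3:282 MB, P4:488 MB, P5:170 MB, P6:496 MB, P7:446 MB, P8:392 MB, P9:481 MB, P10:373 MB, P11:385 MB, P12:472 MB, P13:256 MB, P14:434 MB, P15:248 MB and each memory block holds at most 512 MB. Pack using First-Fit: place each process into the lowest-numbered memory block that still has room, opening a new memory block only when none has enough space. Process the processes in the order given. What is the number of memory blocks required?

12 memory blocks

memory block 1: place P1 (123 MB), 389 MB left
memory block 1: place P2 (287 MB), 102 MB left
memory block 2: place P3 (282 MB), 230 MB left
memory block 3: place P4 (488 MB), 24 MB left
memory block 2: place P5 (170 MB), 60 MB left
memory block 4: place P6 (496 MB), 16 MB left
memory block 5: place P7 (446 MB), 66 MB left
memory block 6: place P8 (392 MB), 120 MB left
memory block 7: place P9 (481 MB), 31 MB left
memory block 8: place P10 (373 MB), 139 MB left
memory block 9: place P11 (385 MB), 127 MB left
memory block 10: place P12 (472 MB), 40 MB left
memory block 11: place P13 (256 MB), 256 MB left
memory block 12: place P14 (434 MB), 78 MB left
memory block 11: place P15 (248 MB), 8 MB left
Final memory blocks: [123,287] [282,170] [488] [496] [446] [392] [481] [373] [385] [472] [256,248] [434].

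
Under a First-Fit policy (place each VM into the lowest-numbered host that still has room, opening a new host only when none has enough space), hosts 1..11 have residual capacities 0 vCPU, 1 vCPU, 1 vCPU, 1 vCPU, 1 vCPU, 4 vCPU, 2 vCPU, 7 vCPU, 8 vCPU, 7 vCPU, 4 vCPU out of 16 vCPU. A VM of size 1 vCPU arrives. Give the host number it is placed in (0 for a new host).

Hosts with room: host 2 (1 vCPU), host 3 (1 vCPU), host 4 (1 vCPU), host 5 (1 vCPU), host 6 (4 vCPU), host 7 (2 vCPU), host 8 (7 vCPU), host 9 (8 vCPU), host 10 (7 vCPU), host 11 (4 vCPU).
The first with room is host 2.

2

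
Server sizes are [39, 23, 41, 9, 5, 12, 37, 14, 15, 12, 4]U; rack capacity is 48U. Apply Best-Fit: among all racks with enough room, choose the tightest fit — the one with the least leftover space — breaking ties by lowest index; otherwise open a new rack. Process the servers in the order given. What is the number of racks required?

Put 39U in rack 1; 9U remain.
Put 23U in rack 2; 25U remain.
Put 41U in rack 3; 7U remain.
Put 9U in rack 1; 0U remain.
Put 5U in rack 3; 2U remain.
Put 12U in rack 2; 13U remain.
Put 37U in rack 4; 11U remain.
Put 14U in rack 5; 34U remain.
Put 15U in rack 5; 19U remain.
Put 12U in rack 2; 1U remain.
Put 4U in rack 4; 7U remain.
Final racks: [39,9] [23,12,12] [41,5] [37,4] [14,15].

5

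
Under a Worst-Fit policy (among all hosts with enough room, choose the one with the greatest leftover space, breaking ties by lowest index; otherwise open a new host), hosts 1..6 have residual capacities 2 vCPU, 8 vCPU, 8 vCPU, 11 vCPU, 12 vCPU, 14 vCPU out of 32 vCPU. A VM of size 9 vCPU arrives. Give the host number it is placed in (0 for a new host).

Hosts with room: host 4 (11 vCPU), host 5 (12 vCPU), host 6 (14 vCPU).
Most room is host 6 with 14 vCPU free.

6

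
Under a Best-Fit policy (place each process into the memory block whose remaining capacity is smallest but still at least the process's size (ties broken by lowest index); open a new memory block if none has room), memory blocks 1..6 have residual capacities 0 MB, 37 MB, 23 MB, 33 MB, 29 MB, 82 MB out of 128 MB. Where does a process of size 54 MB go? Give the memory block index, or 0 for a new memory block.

6

Memory blocks with room: memory block 6 (82 MB).
Tightest fit is memory block 6 with 82 MB free.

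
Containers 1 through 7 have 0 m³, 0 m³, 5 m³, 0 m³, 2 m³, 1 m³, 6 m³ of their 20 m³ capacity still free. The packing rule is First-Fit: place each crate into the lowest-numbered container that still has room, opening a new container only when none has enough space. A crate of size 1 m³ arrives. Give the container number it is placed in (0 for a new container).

3

Containers with room: container 3 (5 m³), container 5 (2 m³), container 6 (1 m³), container 7 (6 m³).
The first with room is container 3.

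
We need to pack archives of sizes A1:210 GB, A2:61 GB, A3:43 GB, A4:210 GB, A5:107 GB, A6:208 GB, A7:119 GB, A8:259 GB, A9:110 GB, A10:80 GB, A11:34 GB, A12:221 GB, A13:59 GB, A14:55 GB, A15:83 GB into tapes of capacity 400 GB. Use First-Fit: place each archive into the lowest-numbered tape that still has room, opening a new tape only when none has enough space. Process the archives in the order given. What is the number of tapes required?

5 tapes

Put A1 (210 GB) in tape 1; 190 GB remain.
Put A2 (61 GB) in tape 1; 129 GB remain.
Put A3 (43 GB) in tape 1; 86 GB remain.
Put A4 (210 GB) in tape 2; 190 GB remain.
Put A5 (107 GB) in tape 2; 83 GB remain.
Put A6 (208 GB) in tape 3; 192 GB remain.
Put A7 (119 GB) in tape 3; 73 GB remain.
Put A8 (259 GB) in tape 4; 141 GB remain.
Put A9 (110 GB) in tape 4; 31 GB remain.
Put A10 (80 GB) in tape 1; 6 GB remain.
Put A11 (34 GB) in tape 2; 49 GB remain.
Put A12 (221 GB) in tape 5; 179 GB remain.
Put A13 (59 GB) in tape 3; 14 GB remain.
Put A14 (55 GB) in tape 5; 124 GB remain.
Put A15 (83 GB) in tape 5; 41 GB remain.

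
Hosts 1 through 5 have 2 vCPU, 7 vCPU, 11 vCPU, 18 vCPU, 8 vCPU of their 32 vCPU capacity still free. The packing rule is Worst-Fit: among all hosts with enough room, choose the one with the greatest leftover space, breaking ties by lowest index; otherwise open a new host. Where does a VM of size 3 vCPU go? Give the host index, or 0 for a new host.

Hosts with room: host 2 (7 vCPU), host 3 (11 vCPU), host 4 (18 vCPU), host 5 (8 vCPU).
Most room is host 4 with 18 vCPU free.

4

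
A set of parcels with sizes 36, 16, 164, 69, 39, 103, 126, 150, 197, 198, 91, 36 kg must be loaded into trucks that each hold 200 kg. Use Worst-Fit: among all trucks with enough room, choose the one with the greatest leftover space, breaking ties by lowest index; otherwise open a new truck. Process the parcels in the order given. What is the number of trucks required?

7

truck 1: place 36 kg, 164 kg left
truck 1: place 16 kg, 148 kg left
truck 2: place 164 kg, 36 kg left
truck 1: place 69 kg, 79 kg left
truck 1: place 39 kg, 40 kg left
truck 3: place 103 kg, 97 kg left
truck 4: place 126 kg, 74 kg left
truck 5: place 150 kg, 50 kg left
truck 6: place 197 kg, 3 kg left
truck 7: place 198 kg, 2 kg left
truck 3: place 91 kg, 6 kg left
truck 4: place 36 kg, 38 kg left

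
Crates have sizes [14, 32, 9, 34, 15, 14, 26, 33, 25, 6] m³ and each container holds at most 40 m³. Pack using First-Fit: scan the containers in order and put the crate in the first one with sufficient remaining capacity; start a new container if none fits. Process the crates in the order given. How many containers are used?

6 containers

Put 14 m³ in container 1; 26 m³ remain.
Put 32 m³ in container 2; 8 m³ remain.
Put 9 m³ in container 1; 17 m³ remain.
Put 34 m³ in container 3; 6 m³ remain.
Put 15 m³ in container 1; 2 m³ remain.
Put 14 m³ in container 4; 26 m³ remain.
Put 26 m³ in container 4; 0 m³ remain.
Put 33 m³ in container 5; 7 m³ remain.
Put 25 m³ in container 6; 15 m³ remain.
Put 6 m³ in container 2; 2 m³ remain.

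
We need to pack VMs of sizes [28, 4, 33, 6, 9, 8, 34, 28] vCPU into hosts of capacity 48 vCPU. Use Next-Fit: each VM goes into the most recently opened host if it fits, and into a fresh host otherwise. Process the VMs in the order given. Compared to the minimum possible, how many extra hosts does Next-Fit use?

Next-Fit: [28,4] [33,6,9] [8,34] [28] → 4 hosts.
Total size 150 vCPU; any packing needs at least ⌈150/48⌉ = 4 hosts.
So 4 is already optimal.

0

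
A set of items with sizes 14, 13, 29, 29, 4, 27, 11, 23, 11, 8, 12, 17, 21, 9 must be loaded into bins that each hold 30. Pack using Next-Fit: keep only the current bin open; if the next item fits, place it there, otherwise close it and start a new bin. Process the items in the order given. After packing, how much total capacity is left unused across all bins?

Put 14 in bin 1; 16 remain.
Put 13 in bin 1; 3 remain.
Put 29 in bin 2; 1 remain.
Put 29 in bin 3; 1 remain.
Put 4 in bin 4; 26 remain.
Put 27 in bin 5; 3 remain.
Put 11 in bin 6; 19 remain.
Put 23 in bin 7; 7 remain.
Put 11 in bin 8; 19 remain.
Put 8 in bin 8; 11 remain.
Put 12 in bin 9; 18 remain.
Put 17 in bin 9; 1 remain.
Put 21 in bin 10; 9 remain.
Put 9 in bin 10; 0 remain.
10 bins × 30 = 300; used 228; unused 72.

72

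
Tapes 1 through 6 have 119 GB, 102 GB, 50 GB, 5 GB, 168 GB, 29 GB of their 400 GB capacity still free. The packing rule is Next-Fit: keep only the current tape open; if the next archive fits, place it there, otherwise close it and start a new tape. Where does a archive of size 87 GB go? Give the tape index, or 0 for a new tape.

0

Next-Fit only looks at tape 6, which has 29 GB free.
87 GB does not fit, so a new tape is opened.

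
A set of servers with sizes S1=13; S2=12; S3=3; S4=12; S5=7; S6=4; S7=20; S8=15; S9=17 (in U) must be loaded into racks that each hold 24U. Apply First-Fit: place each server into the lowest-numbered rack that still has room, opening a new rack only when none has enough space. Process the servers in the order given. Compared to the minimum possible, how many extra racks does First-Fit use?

0

First-Fit: [13,3,7] [12,12] [4,20] [15] [17] → 5 racks.
Total size 103U; any packing needs at least ⌈103/24⌉ = 5 racks.
So 5 is already optimal.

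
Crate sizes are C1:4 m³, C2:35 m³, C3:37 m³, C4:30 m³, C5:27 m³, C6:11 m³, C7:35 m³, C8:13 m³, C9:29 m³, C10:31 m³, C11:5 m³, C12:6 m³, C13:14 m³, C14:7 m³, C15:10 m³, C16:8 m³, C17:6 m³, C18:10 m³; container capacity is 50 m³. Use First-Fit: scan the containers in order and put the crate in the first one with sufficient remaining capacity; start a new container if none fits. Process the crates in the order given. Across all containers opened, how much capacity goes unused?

32

C1 (4 m³) → container 1 (remaining 46 m³)
C2 (35 m³) → container 1 (remaining 11 m³)
C3 (37 m³) → container 2 (remaining 13 m³)
C4 (30 m³) → container 3 (remaining 20 m³)
C5 (27 m³) → container 4 (remaining 23 m³)
C6 (11 m³) → container 1 (remaining 0 m³)
C7 (35 m³) → container 5 (remaining 15 m³)
C8 (13 m³) → container 2 (remaining 0 m³)
C9 (29 m³) → container 6 (remaining 21 m³)
C10 (31 m³) → container 7 (remaining 19 m³)
C11 (5 m³) → container 3 (remaining 15 m³)
C12 (6 m³) → container 3 (remaining 9 m³)
C13 (14 m³) → container 4 (remaining 9 m³)
C14 (7 m³) → container 3 (remaining 2 m³)
C15 (10 m³) → container 5 (remaining 5 m³)
C16 (8 m³) → container 4 (remaining 1 m³)
C17 (6 m³) → container 6 (remaining 15 m³)
C18 (10 m³) → container 6 (remaining 5 m³)
7 containers × 50 m³ = 350 m³; used 318 m³; unused 32 m³.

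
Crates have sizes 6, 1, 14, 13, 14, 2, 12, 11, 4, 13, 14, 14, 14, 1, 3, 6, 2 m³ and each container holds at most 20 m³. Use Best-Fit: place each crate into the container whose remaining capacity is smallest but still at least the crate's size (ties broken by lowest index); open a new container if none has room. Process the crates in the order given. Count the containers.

6 m³ → container 1 (remaining 14 m³)
1 m³ → container 1 (remaining 13 m³)
14 m³ → container 2 (remaining 6 m³)
13 m³ → container 1 (remaining 0 m³)
14 m³ → container 3 (remaining 6 m³)
2 m³ → container 2 (remaining 4 m³)
12 m³ → container 4 (remaining 8 m³)
11 m³ → container 5 (remaining 9 m³)
4 m³ → container 2 (remaining 0 m³)
13 m³ → container 6 (remaining 7 m³)
14 m³ → container 7 (remaining 6 m³)
14 m³ → container 8 (remaining 6 m³)
14 m³ → container 9 (remaining 6 m³)
1 m³ → container 3 (remaining 5 m³)
3 m³ → container 3 (remaining 2 m³)
6 m³ → container 7 (remaining 0 m³)
2 m³ → container 3 (remaining 0 m³)
Final containers: [6,1,13] [14,2,4] [14,1,3,2] [12] [11] [13] [14,6] [14] [14].

9 containers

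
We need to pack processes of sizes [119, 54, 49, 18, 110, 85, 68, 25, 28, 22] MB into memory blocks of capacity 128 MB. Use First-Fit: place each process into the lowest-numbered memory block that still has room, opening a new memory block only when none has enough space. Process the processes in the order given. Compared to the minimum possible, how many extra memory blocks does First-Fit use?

0

First-Fit: [119] [54,49,18] [110] [85,25] [68,28,22] → 5 memory blocks.
Total size 578 MB; any packing needs at least ⌈578/128⌉ = 5 memory blocks.
So 5 is already optimal.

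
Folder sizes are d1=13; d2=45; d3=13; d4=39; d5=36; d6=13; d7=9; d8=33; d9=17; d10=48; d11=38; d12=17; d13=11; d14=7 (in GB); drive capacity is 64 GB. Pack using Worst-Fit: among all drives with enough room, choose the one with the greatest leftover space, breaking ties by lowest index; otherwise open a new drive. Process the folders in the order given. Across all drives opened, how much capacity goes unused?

Put d1 (13 GB) in drive 1; 51 GB remain.
Put d2 (45 GB) in drive 1; 6 GB remain.
Put d3 (13 GB) in drive 2; 51 GB remain.
Put d4 (39 GB) in drive 2; 12 GB remain.
Put d5 (36 GB) in drive 3; 28 GB remain.
Put d6 (13 GB) in drive 3; 15 GB remain.
Put d7 (9 GB) in drive 3; 6 GB remain.
Put d8 (33 GB) in drive 4; 31 GB remain.
Put d9 (17 GB) in drive 4; 14 GB remain.
Put d10 (48 GB) in drive 5; 16 GB remain.
Put d11 (38 GB) in drive 6; 26 GB remain.
Put d12 (17 GB) in drive 6; 9 GB remain.
Put d13 (11 GB) in drive 5; 5 GB remain.
Put d14 (7 GB) in drive 4; 7 GB remain.
6 drives × 64 GB = 384 GB; used 339 GB; unused 45 GB.

45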